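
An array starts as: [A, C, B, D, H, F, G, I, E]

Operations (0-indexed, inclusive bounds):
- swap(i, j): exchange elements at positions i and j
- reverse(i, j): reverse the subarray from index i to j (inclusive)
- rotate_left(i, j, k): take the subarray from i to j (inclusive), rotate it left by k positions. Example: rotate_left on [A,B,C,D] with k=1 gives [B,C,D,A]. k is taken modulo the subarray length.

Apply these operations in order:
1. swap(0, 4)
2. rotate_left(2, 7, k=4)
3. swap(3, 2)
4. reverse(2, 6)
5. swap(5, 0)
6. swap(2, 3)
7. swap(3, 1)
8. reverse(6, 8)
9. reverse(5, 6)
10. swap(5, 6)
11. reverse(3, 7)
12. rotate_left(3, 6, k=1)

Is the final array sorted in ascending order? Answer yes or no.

After 1 (swap(0, 4)): [H, C, B, D, A, F, G, I, E]
After 2 (rotate_left(2, 7, k=4)): [H, C, G, I, B, D, A, F, E]
After 3 (swap(3, 2)): [H, C, I, G, B, D, A, F, E]
After 4 (reverse(2, 6)): [H, C, A, D, B, G, I, F, E]
After 5 (swap(5, 0)): [G, C, A, D, B, H, I, F, E]
After 6 (swap(2, 3)): [G, C, D, A, B, H, I, F, E]
After 7 (swap(3, 1)): [G, A, D, C, B, H, I, F, E]
After 8 (reverse(6, 8)): [G, A, D, C, B, H, E, F, I]
After 9 (reverse(5, 6)): [G, A, D, C, B, E, H, F, I]
After 10 (swap(5, 6)): [G, A, D, C, B, H, E, F, I]
After 11 (reverse(3, 7)): [G, A, D, F, E, H, B, C, I]
After 12 (rotate_left(3, 6, k=1)): [G, A, D, E, H, B, F, C, I]

Answer: no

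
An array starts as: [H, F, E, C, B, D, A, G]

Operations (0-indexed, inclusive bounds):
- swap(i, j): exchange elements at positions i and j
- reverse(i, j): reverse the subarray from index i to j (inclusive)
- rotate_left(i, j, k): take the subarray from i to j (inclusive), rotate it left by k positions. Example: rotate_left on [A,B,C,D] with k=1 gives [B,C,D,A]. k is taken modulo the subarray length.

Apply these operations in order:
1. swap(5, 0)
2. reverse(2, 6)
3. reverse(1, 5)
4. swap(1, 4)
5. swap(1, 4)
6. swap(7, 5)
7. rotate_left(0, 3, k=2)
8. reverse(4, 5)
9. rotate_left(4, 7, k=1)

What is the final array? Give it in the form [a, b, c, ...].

Answer: [B, H, D, C, A, E, F, G]

Derivation:
After 1 (swap(5, 0)): [D, F, E, C, B, H, A, G]
After 2 (reverse(2, 6)): [D, F, A, H, B, C, E, G]
After 3 (reverse(1, 5)): [D, C, B, H, A, F, E, G]
After 4 (swap(1, 4)): [D, A, B, H, C, F, E, G]
After 5 (swap(1, 4)): [D, C, B, H, A, F, E, G]
After 6 (swap(7, 5)): [D, C, B, H, A, G, E, F]
After 7 (rotate_left(0, 3, k=2)): [B, H, D, C, A, G, E, F]
After 8 (reverse(4, 5)): [B, H, D, C, G, A, E, F]
After 9 (rotate_left(4, 7, k=1)): [B, H, D, C, A, E, F, G]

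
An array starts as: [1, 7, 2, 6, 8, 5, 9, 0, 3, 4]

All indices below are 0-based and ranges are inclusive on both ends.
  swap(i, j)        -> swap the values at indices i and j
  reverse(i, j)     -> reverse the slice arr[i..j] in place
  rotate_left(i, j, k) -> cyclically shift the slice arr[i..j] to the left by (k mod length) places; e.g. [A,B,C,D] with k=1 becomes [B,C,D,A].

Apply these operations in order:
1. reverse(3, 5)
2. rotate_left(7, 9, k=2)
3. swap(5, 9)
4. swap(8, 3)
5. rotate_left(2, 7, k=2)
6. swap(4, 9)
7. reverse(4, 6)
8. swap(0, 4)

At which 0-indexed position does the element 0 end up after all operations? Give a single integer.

Answer: 7

Derivation:
After 1 (reverse(3, 5)): [1, 7, 2, 5, 8, 6, 9, 0, 3, 4]
After 2 (rotate_left(7, 9, k=2)): [1, 7, 2, 5, 8, 6, 9, 4, 0, 3]
After 3 (swap(5, 9)): [1, 7, 2, 5, 8, 3, 9, 4, 0, 6]
After 4 (swap(8, 3)): [1, 7, 2, 0, 8, 3, 9, 4, 5, 6]
After 5 (rotate_left(2, 7, k=2)): [1, 7, 8, 3, 9, 4, 2, 0, 5, 6]
After 6 (swap(4, 9)): [1, 7, 8, 3, 6, 4, 2, 0, 5, 9]
After 7 (reverse(4, 6)): [1, 7, 8, 3, 2, 4, 6, 0, 5, 9]
After 8 (swap(0, 4)): [2, 7, 8, 3, 1, 4, 6, 0, 5, 9]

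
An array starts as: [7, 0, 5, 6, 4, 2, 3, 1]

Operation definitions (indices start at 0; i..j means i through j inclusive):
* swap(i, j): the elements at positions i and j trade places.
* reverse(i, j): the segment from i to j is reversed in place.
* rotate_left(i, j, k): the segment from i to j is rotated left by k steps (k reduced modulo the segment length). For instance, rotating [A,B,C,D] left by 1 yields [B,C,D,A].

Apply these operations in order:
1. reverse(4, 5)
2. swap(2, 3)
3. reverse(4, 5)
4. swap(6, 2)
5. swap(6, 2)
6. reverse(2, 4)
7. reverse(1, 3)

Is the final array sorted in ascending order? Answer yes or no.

After 1 (reverse(4, 5)): [7, 0, 5, 6, 2, 4, 3, 1]
After 2 (swap(2, 3)): [7, 0, 6, 5, 2, 4, 3, 1]
After 3 (reverse(4, 5)): [7, 0, 6, 5, 4, 2, 3, 1]
After 4 (swap(6, 2)): [7, 0, 3, 5, 4, 2, 6, 1]
After 5 (swap(6, 2)): [7, 0, 6, 5, 4, 2, 3, 1]
After 6 (reverse(2, 4)): [7, 0, 4, 5, 6, 2, 3, 1]
After 7 (reverse(1, 3)): [7, 5, 4, 0, 6, 2, 3, 1]

Answer: no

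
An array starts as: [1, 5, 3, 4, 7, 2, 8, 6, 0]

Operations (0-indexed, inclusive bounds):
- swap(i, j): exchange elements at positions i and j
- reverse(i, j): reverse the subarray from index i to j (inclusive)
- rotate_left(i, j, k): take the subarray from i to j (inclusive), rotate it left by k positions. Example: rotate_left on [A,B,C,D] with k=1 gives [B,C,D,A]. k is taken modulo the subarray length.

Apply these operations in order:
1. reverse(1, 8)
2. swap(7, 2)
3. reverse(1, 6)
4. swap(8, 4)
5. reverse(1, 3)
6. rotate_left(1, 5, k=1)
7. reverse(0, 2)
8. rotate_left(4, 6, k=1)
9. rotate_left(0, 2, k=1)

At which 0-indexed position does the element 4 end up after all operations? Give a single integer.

Answer: 2

Derivation:
After 1 (reverse(1, 8)): [1, 0, 6, 8, 2, 7, 4, 3, 5]
After 2 (swap(7, 2)): [1, 0, 3, 8, 2, 7, 4, 6, 5]
After 3 (reverse(1, 6)): [1, 4, 7, 2, 8, 3, 0, 6, 5]
After 4 (swap(8, 4)): [1, 4, 7, 2, 5, 3, 0, 6, 8]
After 5 (reverse(1, 3)): [1, 2, 7, 4, 5, 3, 0, 6, 8]
After 6 (rotate_left(1, 5, k=1)): [1, 7, 4, 5, 3, 2, 0, 6, 8]
After 7 (reverse(0, 2)): [4, 7, 1, 5, 3, 2, 0, 6, 8]
After 8 (rotate_left(4, 6, k=1)): [4, 7, 1, 5, 2, 0, 3, 6, 8]
After 9 (rotate_left(0, 2, k=1)): [7, 1, 4, 5, 2, 0, 3, 6, 8]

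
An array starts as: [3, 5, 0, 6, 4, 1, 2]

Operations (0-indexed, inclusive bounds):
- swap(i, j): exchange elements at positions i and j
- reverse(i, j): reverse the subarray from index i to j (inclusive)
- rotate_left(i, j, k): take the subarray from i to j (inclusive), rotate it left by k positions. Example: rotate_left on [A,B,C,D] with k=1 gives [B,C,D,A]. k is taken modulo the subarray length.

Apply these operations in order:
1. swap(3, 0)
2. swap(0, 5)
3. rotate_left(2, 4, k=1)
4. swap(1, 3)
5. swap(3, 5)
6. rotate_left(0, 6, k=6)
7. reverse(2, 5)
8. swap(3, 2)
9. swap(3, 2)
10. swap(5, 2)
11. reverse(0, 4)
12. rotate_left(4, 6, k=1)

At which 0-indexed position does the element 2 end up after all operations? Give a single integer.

After 1 (swap(3, 0)): [6, 5, 0, 3, 4, 1, 2]
After 2 (swap(0, 5)): [1, 5, 0, 3, 4, 6, 2]
After 3 (rotate_left(2, 4, k=1)): [1, 5, 3, 4, 0, 6, 2]
After 4 (swap(1, 3)): [1, 4, 3, 5, 0, 6, 2]
After 5 (swap(3, 5)): [1, 4, 3, 6, 0, 5, 2]
After 6 (rotate_left(0, 6, k=6)): [2, 1, 4, 3, 6, 0, 5]
After 7 (reverse(2, 5)): [2, 1, 0, 6, 3, 4, 5]
After 8 (swap(3, 2)): [2, 1, 6, 0, 3, 4, 5]
After 9 (swap(3, 2)): [2, 1, 0, 6, 3, 4, 5]
After 10 (swap(5, 2)): [2, 1, 4, 6, 3, 0, 5]
After 11 (reverse(0, 4)): [3, 6, 4, 1, 2, 0, 5]
After 12 (rotate_left(4, 6, k=1)): [3, 6, 4, 1, 0, 5, 2]

Answer: 6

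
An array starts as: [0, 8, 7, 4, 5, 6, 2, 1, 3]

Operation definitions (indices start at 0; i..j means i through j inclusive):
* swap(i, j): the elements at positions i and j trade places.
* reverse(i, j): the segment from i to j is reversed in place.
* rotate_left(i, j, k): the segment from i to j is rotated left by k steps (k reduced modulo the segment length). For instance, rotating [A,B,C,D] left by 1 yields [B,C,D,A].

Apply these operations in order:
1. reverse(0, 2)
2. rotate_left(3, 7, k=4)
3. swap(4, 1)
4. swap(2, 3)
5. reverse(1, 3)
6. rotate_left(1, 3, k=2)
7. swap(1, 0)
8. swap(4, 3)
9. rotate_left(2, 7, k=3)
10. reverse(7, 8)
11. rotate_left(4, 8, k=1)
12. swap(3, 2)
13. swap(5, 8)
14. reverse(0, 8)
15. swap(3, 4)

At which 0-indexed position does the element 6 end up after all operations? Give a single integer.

Answer: 6

Derivation:
After 1 (reverse(0, 2)): [7, 8, 0, 4, 5, 6, 2, 1, 3]
After 2 (rotate_left(3, 7, k=4)): [7, 8, 0, 1, 4, 5, 6, 2, 3]
After 3 (swap(4, 1)): [7, 4, 0, 1, 8, 5, 6, 2, 3]
After 4 (swap(2, 3)): [7, 4, 1, 0, 8, 5, 6, 2, 3]
After 5 (reverse(1, 3)): [7, 0, 1, 4, 8, 5, 6, 2, 3]
After 6 (rotate_left(1, 3, k=2)): [7, 4, 0, 1, 8, 5, 6, 2, 3]
After 7 (swap(1, 0)): [4, 7, 0, 1, 8, 5, 6, 2, 3]
After 8 (swap(4, 3)): [4, 7, 0, 8, 1, 5, 6, 2, 3]
After 9 (rotate_left(2, 7, k=3)): [4, 7, 5, 6, 2, 0, 8, 1, 3]
After 10 (reverse(7, 8)): [4, 7, 5, 6, 2, 0, 8, 3, 1]
After 11 (rotate_left(4, 8, k=1)): [4, 7, 5, 6, 0, 8, 3, 1, 2]
After 12 (swap(3, 2)): [4, 7, 6, 5, 0, 8, 3, 1, 2]
After 13 (swap(5, 8)): [4, 7, 6, 5, 0, 2, 3, 1, 8]
After 14 (reverse(0, 8)): [8, 1, 3, 2, 0, 5, 6, 7, 4]
After 15 (swap(3, 4)): [8, 1, 3, 0, 2, 5, 6, 7, 4]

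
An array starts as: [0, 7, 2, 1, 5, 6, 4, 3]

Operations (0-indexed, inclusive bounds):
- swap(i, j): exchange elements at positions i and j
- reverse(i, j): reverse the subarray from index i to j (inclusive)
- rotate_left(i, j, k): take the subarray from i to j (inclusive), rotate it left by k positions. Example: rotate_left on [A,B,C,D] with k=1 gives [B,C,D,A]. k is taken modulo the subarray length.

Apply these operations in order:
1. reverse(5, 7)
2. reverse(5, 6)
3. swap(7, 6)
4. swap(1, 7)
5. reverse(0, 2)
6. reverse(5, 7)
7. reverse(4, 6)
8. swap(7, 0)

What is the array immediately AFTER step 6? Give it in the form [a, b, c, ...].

After 1 (reverse(5, 7)): [0, 7, 2, 1, 5, 3, 4, 6]
After 2 (reverse(5, 6)): [0, 7, 2, 1, 5, 4, 3, 6]
After 3 (swap(7, 6)): [0, 7, 2, 1, 5, 4, 6, 3]
After 4 (swap(1, 7)): [0, 3, 2, 1, 5, 4, 6, 7]
After 5 (reverse(0, 2)): [2, 3, 0, 1, 5, 4, 6, 7]
After 6 (reverse(5, 7)): [2, 3, 0, 1, 5, 7, 6, 4]

Answer: [2, 3, 0, 1, 5, 7, 6, 4]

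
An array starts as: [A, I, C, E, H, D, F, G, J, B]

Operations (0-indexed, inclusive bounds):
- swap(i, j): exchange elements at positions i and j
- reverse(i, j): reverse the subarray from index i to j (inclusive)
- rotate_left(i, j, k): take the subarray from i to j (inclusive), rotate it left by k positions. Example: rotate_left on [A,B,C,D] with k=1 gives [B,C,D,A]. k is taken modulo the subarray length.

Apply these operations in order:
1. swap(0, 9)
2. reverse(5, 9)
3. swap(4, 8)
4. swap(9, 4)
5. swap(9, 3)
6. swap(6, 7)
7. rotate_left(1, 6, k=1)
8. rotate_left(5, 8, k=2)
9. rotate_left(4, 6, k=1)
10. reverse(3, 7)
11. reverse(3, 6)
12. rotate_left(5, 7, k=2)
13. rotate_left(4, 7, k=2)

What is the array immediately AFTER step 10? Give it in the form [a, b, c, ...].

After 1 (swap(0, 9)): [B, I, C, E, H, D, F, G, J, A]
After 2 (reverse(5, 9)): [B, I, C, E, H, A, J, G, F, D]
After 3 (swap(4, 8)): [B, I, C, E, F, A, J, G, H, D]
After 4 (swap(9, 4)): [B, I, C, E, D, A, J, G, H, F]
After 5 (swap(9, 3)): [B, I, C, F, D, A, J, G, H, E]
After 6 (swap(6, 7)): [B, I, C, F, D, A, G, J, H, E]
After 7 (rotate_left(1, 6, k=1)): [B, C, F, D, A, G, I, J, H, E]
After 8 (rotate_left(5, 8, k=2)): [B, C, F, D, A, J, H, G, I, E]
After 9 (rotate_left(4, 6, k=1)): [B, C, F, D, J, H, A, G, I, E]
After 10 (reverse(3, 7)): [B, C, F, G, A, H, J, D, I, E]

Answer: [B, C, F, G, A, H, J, D, I, E]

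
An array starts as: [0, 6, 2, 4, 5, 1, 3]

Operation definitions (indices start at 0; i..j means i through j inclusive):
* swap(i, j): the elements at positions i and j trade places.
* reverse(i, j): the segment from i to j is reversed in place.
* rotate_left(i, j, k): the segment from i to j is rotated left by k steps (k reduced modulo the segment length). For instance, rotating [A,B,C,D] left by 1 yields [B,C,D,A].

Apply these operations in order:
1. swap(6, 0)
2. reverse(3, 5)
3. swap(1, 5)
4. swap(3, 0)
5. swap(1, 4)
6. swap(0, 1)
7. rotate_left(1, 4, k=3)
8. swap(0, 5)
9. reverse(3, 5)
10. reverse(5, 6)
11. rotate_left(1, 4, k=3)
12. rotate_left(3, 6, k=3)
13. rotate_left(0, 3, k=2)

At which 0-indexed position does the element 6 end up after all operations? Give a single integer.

After 1 (swap(6, 0)): [3, 6, 2, 4, 5, 1, 0]
After 2 (reverse(3, 5)): [3, 6, 2, 1, 5, 4, 0]
After 3 (swap(1, 5)): [3, 4, 2, 1, 5, 6, 0]
After 4 (swap(3, 0)): [1, 4, 2, 3, 5, 6, 0]
After 5 (swap(1, 4)): [1, 5, 2, 3, 4, 6, 0]
After 6 (swap(0, 1)): [5, 1, 2, 3, 4, 6, 0]
After 7 (rotate_left(1, 4, k=3)): [5, 4, 1, 2, 3, 6, 0]
After 8 (swap(0, 5)): [6, 4, 1, 2, 3, 5, 0]
After 9 (reverse(3, 5)): [6, 4, 1, 5, 3, 2, 0]
After 10 (reverse(5, 6)): [6, 4, 1, 5, 3, 0, 2]
After 11 (rotate_left(1, 4, k=3)): [6, 3, 4, 1, 5, 0, 2]
After 12 (rotate_left(3, 6, k=3)): [6, 3, 4, 2, 1, 5, 0]
After 13 (rotate_left(0, 3, k=2)): [4, 2, 6, 3, 1, 5, 0]

Answer: 2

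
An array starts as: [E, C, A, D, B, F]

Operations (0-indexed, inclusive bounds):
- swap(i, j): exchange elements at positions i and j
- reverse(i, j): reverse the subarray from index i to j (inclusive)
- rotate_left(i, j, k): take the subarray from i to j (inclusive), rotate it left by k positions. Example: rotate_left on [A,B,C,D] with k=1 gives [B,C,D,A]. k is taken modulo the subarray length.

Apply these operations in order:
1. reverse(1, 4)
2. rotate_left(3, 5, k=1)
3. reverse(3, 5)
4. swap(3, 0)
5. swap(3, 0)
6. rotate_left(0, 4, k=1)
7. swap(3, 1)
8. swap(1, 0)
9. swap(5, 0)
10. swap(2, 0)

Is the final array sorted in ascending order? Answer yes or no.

After 1 (reverse(1, 4)): [E, B, D, A, C, F]
After 2 (rotate_left(3, 5, k=1)): [E, B, D, C, F, A]
After 3 (reverse(3, 5)): [E, B, D, A, F, C]
After 4 (swap(3, 0)): [A, B, D, E, F, C]
After 5 (swap(3, 0)): [E, B, D, A, F, C]
After 6 (rotate_left(0, 4, k=1)): [B, D, A, F, E, C]
After 7 (swap(3, 1)): [B, F, A, D, E, C]
After 8 (swap(1, 0)): [F, B, A, D, E, C]
After 9 (swap(5, 0)): [C, B, A, D, E, F]
After 10 (swap(2, 0)): [A, B, C, D, E, F]

Answer: yes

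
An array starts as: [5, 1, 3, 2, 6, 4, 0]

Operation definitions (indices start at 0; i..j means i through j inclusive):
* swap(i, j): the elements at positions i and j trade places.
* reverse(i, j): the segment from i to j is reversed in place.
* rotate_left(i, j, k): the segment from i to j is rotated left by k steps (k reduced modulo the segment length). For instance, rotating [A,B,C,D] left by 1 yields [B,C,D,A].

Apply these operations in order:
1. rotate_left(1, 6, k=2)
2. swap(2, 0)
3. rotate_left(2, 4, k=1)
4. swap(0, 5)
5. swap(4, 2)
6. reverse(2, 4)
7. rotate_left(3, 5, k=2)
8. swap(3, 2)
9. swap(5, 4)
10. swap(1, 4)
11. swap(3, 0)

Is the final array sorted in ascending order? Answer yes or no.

Answer: no

Derivation:
After 1 (rotate_left(1, 6, k=2)): [5, 2, 6, 4, 0, 1, 3]
After 2 (swap(2, 0)): [6, 2, 5, 4, 0, 1, 3]
After 3 (rotate_left(2, 4, k=1)): [6, 2, 4, 0, 5, 1, 3]
After 4 (swap(0, 5)): [1, 2, 4, 0, 5, 6, 3]
After 5 (swap(4, 2)): [1, 2, 5, 0, 4, 6, 3]
After 6 (reverse(2, 4)): [1, 2, 4, 0, 5, 6, 3]
After 7 (rotate_left(3, 5, k=2)): [1, 2, 4, 6, 0, 5, 3]
After 8 (swap(3, 2)): [1, 2, 6, 4, 0, 5, 3]
After 9 (swap(5, 4)): [1, 2, 6, 4, 5, 0, 3]
After 10 (swap(1, 4)): [1, 5, 6, 4, 2, 0, 3]
After 11 (swap(3, 0)): [4, 5, 6, 1, 2, 0, 3]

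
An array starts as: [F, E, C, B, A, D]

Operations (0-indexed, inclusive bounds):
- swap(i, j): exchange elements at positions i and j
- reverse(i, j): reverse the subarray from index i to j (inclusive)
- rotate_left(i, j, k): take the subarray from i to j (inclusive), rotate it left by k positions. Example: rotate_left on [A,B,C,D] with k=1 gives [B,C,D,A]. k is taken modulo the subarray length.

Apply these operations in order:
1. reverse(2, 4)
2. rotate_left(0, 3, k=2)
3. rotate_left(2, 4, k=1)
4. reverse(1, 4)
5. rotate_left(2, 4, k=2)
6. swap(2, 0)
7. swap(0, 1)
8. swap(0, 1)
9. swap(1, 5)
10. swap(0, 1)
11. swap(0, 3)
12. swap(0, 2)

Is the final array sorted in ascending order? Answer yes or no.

After 1 (reverse(2, 4)): [F, E, A, B, C, D]
After 2 (rotate_left(0, 3, k=2)): [A, B, F, E, C, D]
After 3 (rotate_left(2, 4, k=1)): [A, B, E, C, F, D]
After 4 (reverse(1, 4)): [A, F, C, E, B, D]
After 5 (rotate_left(2, 4, k=2)): [A, F, B, C, E, D]
After 6 (swap(2, 0)): [B, F, A, C, E, D]
After 7 (swap(0, 1)): [F, B, A, C, E, D]
After 8 (swap(0, 1)): [B, F, A, C, E, D]
After 9 (swap(1, 5)): [B, D, A, C, E, F]
After 10 (swap(0, 1)): [D, B, A, C, E, F]
After 11 (swap(0, 3)): [C, B, A, D, E, F]
After 12 (swap(0, 2)): [A, B, C, D, E, F]

Answer: yes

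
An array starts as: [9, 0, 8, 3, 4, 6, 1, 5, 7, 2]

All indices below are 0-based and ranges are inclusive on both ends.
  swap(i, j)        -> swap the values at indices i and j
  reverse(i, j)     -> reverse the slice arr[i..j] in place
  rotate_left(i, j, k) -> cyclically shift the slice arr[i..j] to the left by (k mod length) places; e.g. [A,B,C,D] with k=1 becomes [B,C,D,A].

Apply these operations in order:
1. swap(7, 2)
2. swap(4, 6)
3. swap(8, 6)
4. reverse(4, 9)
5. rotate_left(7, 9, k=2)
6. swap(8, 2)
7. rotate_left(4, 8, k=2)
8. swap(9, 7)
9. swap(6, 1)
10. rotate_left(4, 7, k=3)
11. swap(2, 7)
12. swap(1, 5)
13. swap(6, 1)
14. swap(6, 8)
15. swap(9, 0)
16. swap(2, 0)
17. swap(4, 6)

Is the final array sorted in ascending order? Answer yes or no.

After 1 (swap(7, 2)): [9, 0, 5, 3, 4, 6, 1, 8, 7, 2]
After 2 (swap(4, 6)): [9, 0, 5, 3, 1, 6, 4, 8, 7, 2]
After 3 (swap(8, 6)): [9, 0, 5, 3, 1, 6, 7, 8, 4, 2]
After 4 (reverse(4, 9)): [9, 0, 5, 3, 2, 4, 8, 7, 6, 1]
After 5 (rotate_left(7, 9, k=2)): [9, 0, 5, 3, 2, 4, 8, 1, 7, 6]
After 6 (swap(8, 2)): [9, 0, 7, 3, 2, 4, 8, 1, 5, 6]
After 7 (rotate_left(4, 8, k=2)): [9, 0, 7, 3, 8, 1, 5, 2, 4, 6]
After 8 (swap(9, 7)): [9, 0, 7, 3, 8, 1, 5, 6, 4, 2]
After 9 (swap(6, 1)): [9, 5, 7, 3, 8, 1, 0, 6, 4, 2]
After 10 (rotate_left(4, 7, k=3)): [9, 5, 7, 3, 6, 8, 1, 0, 4, 2]
After 11 (swap(2, 7)): [9, 5, 0, 3, 6, 8, 1, 7, 4, 2]
After 12 (swap(1, 5)): [9, 8, 0, 3, 6, 5, 1, 7, 4, 2]
After 13 (swap(6, 1)): [9, 1, 0, 3, 6, 5, 8, 7, 4, 2]
After 14 (swap(6, 8)): [9, 1, 0, 3, 6, 5, 4, 7, 8, 2]
After 15 (swap(9, 0)): [2, 1, 0, 3, 6, 5, 4, 7, 8, 9]
After 16 (swap(2, 0)): [0, 1, 2, 3, 6, 5, 4, 7, 8, 9]
After 17 (swap(4, 6)): [0, 1, 2, 3, 4, 5, 6, 7, 8, 9]

Answer: yes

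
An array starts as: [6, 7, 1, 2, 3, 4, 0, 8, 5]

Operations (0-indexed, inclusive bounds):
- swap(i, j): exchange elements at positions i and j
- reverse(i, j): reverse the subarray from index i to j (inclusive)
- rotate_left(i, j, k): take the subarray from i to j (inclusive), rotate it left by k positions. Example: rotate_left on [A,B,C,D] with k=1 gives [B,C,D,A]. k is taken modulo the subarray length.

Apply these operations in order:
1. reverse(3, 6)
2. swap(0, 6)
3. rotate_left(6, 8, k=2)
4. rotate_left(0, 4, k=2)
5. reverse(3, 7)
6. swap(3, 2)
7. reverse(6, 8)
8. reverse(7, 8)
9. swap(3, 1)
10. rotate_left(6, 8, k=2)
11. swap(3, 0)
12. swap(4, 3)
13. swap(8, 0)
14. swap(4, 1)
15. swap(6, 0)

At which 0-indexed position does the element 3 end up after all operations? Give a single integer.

Answer: 5

Derivation:
After 1 (reverse(3, 6)): [6, 7, 1, 0, 4, 3, 2, 8, 5]
After 2 (swap(0, 6)): [2, 7, 1, 0, 4, 3, 6, 8, 5]
After 3 (rotate_left(6, 8, k=2)): [2, 7, 1, 0, 4, 3, 5, 6, 8]
After 4 (rotate_left(0, 4, k=2)): [1, 0, 4, 2, 7, 3, 5, 6, 8]
After 5 (reverse(3, 7)): [1, 0, 4, 6, 5, 3, 7, 2, 8]
After 6 (swap(3, 2)): [1, 0, 6, 4, 5, 3, 7, 2, 8]
After 7 (reverse(6, 8)): [1, 0, 6, 4, 5, 3, 8, 2, 7]
After 8 (reverse(7, 8)): [1, 0, 6, 4, 5, 3, 8, 7, 2]
After 9 (swap(3, 1)): [1, 4, 6, 0, 5, 3, 8, 7, 2]
After 10 (rotate_left(6, 8, k=2)): [1, 4, 6, 0, 5, 3, 2, 8, 7]
After 11 (swap(3, 0)): [0, 4, 6, 1, 5, 3, 2, 8, 7]
After 12 (swap(4, 3)): [0, 4, 6, 5, 1, 3, 2, 8, 7]
After 13 (swap(8, 0)): [7, 4, 6, 5, 1, 3, 2, 8, 0]
After 14 (swap(4, 1)): [7, 1, 6, 5, 4, 3, 2, 8, 0]
After 15 (swap(6, 0)): [2, 1, 6, 5, 4, 3, 7, 8, 0]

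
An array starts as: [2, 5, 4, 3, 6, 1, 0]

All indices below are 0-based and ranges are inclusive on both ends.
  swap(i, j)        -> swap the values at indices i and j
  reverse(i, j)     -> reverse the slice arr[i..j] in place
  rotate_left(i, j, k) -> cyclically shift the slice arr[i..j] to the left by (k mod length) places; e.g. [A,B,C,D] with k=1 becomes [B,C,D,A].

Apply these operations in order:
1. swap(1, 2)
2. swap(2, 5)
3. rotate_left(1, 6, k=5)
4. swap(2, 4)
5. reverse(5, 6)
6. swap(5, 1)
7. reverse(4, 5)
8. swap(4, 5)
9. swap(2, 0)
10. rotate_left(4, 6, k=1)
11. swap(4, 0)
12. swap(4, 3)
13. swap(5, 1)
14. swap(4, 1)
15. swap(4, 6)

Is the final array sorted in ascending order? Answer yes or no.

After 1 (swap(1, 2)): [2, 4, 5, 3, 6, 1, 0]
After 2 (swap(2, 5)): [2, 4, 1, 3, 6, 5, 0]
After 3 (rotate_left(1, 6, k=5)): [2, 0, 4, 1, 3, 6, 5]
After 4 (swap(2, 4)): [2, 0, 3, 1, 4, 6, 5]
After 5 (reverse(5, 6)): [2, 0, 3, 1, 4, 5, 6]
After 6 (swap(5, 1)): [2, 5, 3, 1, 4, 0, 6]
After 7 (reverse(4, 5)): [2, 5, 3, 1, 0, 4, 6]
After 8 (swap(4, 5)): [2, 5, 3, 1, 4, 0, 6]
After 9 (swap(2, 0)): [3, 5, 2, 1, 4, 0, 6]
After 10 (rotate_left(4, 6, k=1)): [3, 5, 2, 1, 0, 6, 4]
After 11 (swap(4, 0)): [0, 5, 2, 1, 3, 6, 4]
After 12 (swap(4, 3)): [0, 5, 2, 3, 1, 6, 4]
After 13 (swap(5, 1)): [0, 6, 2, 3, 1, 5, 4]
After 14 (swap(4, 1)): [0, 1, 2, 3, 6, 5, 4]
After 15 (swap(4, 6)): [0, 1, 2, 3, 4, 5, 6]

Answer: yes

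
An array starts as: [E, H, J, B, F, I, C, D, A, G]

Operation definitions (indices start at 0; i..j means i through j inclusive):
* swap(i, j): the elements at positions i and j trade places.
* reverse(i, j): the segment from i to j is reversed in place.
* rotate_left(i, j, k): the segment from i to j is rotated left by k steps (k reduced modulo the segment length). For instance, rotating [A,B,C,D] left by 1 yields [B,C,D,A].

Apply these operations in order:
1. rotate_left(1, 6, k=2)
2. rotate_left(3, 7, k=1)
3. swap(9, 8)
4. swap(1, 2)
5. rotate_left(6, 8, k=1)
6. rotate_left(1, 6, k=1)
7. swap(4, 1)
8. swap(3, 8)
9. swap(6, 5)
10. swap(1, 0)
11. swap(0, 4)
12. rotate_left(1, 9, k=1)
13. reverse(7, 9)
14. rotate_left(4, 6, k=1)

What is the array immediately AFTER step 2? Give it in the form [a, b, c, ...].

After 1 (rotate_left(1, 6, k=2)): [E, B, F, I, C, H, J, D, A, G]
After 2 (rotate_left(3, 7, k=1)): [E, B, F, C, H, J, D, I, A, G]

Answer: [E, B, F, C, H, J, D, I, A, G]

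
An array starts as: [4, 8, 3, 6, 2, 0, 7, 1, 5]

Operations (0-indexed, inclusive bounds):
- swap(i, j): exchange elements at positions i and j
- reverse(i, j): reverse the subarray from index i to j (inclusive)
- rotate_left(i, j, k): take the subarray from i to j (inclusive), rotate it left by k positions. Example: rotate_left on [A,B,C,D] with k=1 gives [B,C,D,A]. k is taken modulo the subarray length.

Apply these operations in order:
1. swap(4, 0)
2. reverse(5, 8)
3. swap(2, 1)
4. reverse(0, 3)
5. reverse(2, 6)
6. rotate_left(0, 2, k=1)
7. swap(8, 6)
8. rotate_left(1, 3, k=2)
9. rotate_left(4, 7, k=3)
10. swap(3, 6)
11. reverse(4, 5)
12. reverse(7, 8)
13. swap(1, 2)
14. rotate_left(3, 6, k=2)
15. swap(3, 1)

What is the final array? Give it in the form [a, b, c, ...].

Answer: [8, 7, 5, 1, 6, 2, 4, 3, 0]

Derivation:
After 1 (swap(4, 0)): [2, 8, 3, 6, 4, 0, 7, 1, 5]
After 2 (reverse(5, 8)): [2, 8, 3, 6, 4, 5, 1, 7, 0]
After 3 (swap(2, 1)): [2, 3, 8, 6, 4, 5, 1, 7, 0]
After 4 (reverse(0, 3)): [6, 8, 3, 2, 4, 5, 1, 7, 0]
After 5 (reverse(2, 6)): [6, 8, 1, 5, 4, 2, 3, 7, 0]
After 6 (rotate_left(0, 2, k=1)): [8, 1, 6, 5, 4, 2, 3, 7, 0]
After 7 (swap(8, 6)): [8, 1, 6, 5, 4, 2, 0, 7, 3]
After 8 (rotate_left(1, 3, k=2)): [8, 5, 1, 6, 4, 2, 0, 7, 3]
After 9 (rotate_left(4, 7, k=3)): [8, 5, 1, 6, 7, 4, 2, 0, 3]
After 10 (swap(3, 6)): [8, 5, 1, 2, 7, 4, 6, 0, 3]
After 11 (reverse(4, 5)): [8, 5, 1, 2, 4, 7, 6, 0, 3]
After 12 (reverse(7, 8)): [8, 5, 1, 2, 4, 7, 6, 3, 0]
After 13 (swap(1, 2)): [8, 1, 5, 2, 4, 7, 6, 3, 0]
After 14 (rotate_left(3, 6, k=2)): [8, 1, 5, 7, 6, 2, 4, 3, 0]
After 15 (swap(3, 1)): [8, 7, 5, 1, 6, 2, 4, 3, 0]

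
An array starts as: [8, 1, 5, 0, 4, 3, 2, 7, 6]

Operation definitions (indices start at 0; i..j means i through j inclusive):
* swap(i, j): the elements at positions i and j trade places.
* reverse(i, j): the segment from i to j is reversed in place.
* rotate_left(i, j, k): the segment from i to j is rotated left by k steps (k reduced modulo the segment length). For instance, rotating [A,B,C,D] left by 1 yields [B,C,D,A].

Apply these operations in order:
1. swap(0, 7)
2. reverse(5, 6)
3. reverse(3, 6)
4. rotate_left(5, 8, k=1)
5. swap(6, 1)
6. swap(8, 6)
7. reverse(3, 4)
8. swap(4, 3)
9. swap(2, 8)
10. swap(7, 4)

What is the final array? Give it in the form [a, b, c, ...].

Answer: [7, 8, 1, 3, 6, 0, 4, 2, 5]

Derivation:
After 1 (swap(0, 7)): [7, 1, 5, 0, 4, 3, 2, 8, 6]
After 2 (reverse(5, 6)): [7, 1, 5, 0, 4, 2, 3, 8, 6]
After 3 (reverse(3, 6)): [7, 1, 5, 3, 2, 4, 0, 8, 6]
After 4 (rotate_left(5, 8, k=1)): [7, 1, 5, 3, 2, 0, 8, 6, 4]
After 5 (swap(6, 1)): [7, 8, 5, 3, 2, 0, 1, 6, 4]
After 6 (swap(8, 6)): [7, 8, 5, 3, 2, 0, 4, 6, 1]
After 7 (reverse(3, 4)): [7, 8, 5, 2, 3, 0, 4, 6, 1]
After 8 (swap(4, 3)): [7, 8, 5, 3, 2, 0, 4, 6, 1]
After 9 (swap(2, 8)): [7, 8, 1, 3, 2, 0, 4, 6, 5]
After 10 (swap(7, 4)): [7, 8, 1, 3, 6, 0, 4, 2, 5]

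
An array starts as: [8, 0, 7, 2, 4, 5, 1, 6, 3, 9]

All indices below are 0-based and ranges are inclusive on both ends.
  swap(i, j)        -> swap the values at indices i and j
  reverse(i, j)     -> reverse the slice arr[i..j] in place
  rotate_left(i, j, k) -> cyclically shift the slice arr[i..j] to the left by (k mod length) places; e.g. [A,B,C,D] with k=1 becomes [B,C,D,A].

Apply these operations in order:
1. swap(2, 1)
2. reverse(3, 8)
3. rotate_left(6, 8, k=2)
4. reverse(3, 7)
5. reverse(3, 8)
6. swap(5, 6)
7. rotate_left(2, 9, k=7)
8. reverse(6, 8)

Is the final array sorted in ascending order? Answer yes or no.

After 1 (swap(2, 1)): [8, 7, 0, 2, 4, 5, 1, 6, 3, 9]
After 2 (reverse(3, 8)): [8, 7, 0, 3, 6, 1, 5, 4, 2, 9]
After 3 (rotate_left(6, 8, k=2)): [8, 7, 0, 3, 6, 1, 2, 5, 4, 9]
After 4 (reverse(3, 7)): [8, 7, 0, 5, 2, 1, 6, 3, 4, 9]
After 5 (reverse(3, 8)): [8, 7, 0, 4, 3, 6, 1, 2, 5, 9]
After 6 (swap(5, 6)): [8, 7, 0, 4, 3, 1, 6, 2, 5, 9]
After 7 (rotate_left(2, 9, k=7)): [8, 7, 9, 0, 4, 3, 1, 6, 2, 5]
After 8 (reverse(6, 8)): [8, 7, 9, 0, 4, 3, 2, 6, 1, 5]

Answer: no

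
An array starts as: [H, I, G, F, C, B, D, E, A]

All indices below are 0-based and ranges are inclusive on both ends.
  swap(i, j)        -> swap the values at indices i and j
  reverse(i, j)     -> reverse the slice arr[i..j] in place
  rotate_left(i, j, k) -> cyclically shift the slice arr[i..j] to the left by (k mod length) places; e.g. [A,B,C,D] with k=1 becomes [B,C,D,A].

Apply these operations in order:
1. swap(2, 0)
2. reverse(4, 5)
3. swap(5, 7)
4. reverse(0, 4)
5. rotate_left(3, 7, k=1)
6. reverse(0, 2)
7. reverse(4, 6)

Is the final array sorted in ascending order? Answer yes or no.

Answer: no

Derivation:
After 1 (swap(2, 0)): [G, I, H, F, C, B, D, E, A]
After 2 (reverse(4, 5)): [G, I, H, F, B, C, D, E, A]
After 3 (swap(5, 7)): [G, I, H, F, B, E, D, C, A]
After 4 (reverse(0, 4)): [B, F, H, I, G, E, D, C, A]
After 5 (rotate_left(3, 7, k=1)): [B, F, H, G, E, D, C, I, A]
After 6 (reverse(0, 2)): [H, F, B, G, E, D, C, I, A]
After 7 (reverse(4, 6)): [H, F, B, G, C, D, E, I, A]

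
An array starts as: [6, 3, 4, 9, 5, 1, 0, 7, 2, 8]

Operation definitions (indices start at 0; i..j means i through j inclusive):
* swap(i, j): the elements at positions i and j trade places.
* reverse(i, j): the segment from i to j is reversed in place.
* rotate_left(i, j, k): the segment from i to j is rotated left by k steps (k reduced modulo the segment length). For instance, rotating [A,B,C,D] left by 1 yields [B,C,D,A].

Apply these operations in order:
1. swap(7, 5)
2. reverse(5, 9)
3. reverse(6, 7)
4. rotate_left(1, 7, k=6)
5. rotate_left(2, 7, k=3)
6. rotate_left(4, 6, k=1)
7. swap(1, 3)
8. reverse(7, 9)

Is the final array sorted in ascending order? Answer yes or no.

Answer: no

Derivation:
After 1 (swap(7, 5)): [6, 3, 4, 9, 5, 7, 0, 1, 2, 8]
After 2 (reverse(5, 9)): [6, 3, 4, 9, 5, 8, 2, 1, 0, 7]
After 3 (reverse(6, 7)): [6, 3, 4, 9, 5, 8, 1, 2, 0, 7]
After 4 (rotate_left(1, 7, k=6)): [6, 2, 3, 4, 9, 5, 8, 1, 0, 7]
After 5 (rotate_left(2, 7, k=3)): [6, 2, 5, 8, 1, 3, 4, 9, 0, 7]
After 6 (rotate_left(4, 6, k=1)): [6, 2, 5, 8, 3, 4, 1, 9, 0, 7]
After 7 (swap(1, 3)): [6, 8, 5, 2, 3, 4, 1, 9, 0, 7]
After 8 (reverse(7, 9)): [6, 8, 5, 2, 3, 4, 1, 7, 0, 9]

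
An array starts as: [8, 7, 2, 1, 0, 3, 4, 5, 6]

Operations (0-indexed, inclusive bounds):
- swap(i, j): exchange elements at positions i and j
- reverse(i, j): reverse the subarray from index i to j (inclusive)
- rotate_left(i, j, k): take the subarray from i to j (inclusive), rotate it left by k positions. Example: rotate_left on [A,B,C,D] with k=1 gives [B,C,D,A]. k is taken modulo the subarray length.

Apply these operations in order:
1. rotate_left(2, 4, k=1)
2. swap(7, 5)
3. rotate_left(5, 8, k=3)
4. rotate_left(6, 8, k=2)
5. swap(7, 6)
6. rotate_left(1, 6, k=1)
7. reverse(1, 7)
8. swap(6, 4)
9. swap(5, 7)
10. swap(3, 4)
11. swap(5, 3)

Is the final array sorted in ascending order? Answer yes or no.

Answer: no

Derivation:
After 1 (rotate_left(2, 4, k=1)): [8, 7, 1, 0, 2, 3, 4, 5, 6]
After 2 (swap(7, 5)): [8, 7, 1, 0, 2, 5, 4, 3, 6]
After 3 (rotate_left(5, 8, k=3)): [8, 7, 1, 0, 2, 6, 5, 4, 3]
After 4 (rotate_left(6, 8, k=2)): [8, 7, 1, 0, 2, 6, 3, 5, 4]
After 5 (swap(7, 6)): [8, 7, 1, 0, 2, 6, 5, 3, 4]
After 6 (rotate_left(1, 6, k=1)): [8, 1, 0, 2, 6, 5, 7, 3, 4]
After 7 (reverse(1, 7)): [8, 3, 7, 5, 6, 2, 0, 1, 4]
After 8 (swap(6, 4)): [8, 3, 7, 5, 0, 2, 6, 1, 4]
After 9 (swap(5, 7)): [8, 3, 7, 5, 0, 1, 6, 2, 4]
After 10 (swap(3, 4)): [8, 3, 7, 0, 5, 1, 6, 2, 4]
After 11 (swap(5, 3)): [8, 3, 7, 1, 5, 0, 6, 2, 4]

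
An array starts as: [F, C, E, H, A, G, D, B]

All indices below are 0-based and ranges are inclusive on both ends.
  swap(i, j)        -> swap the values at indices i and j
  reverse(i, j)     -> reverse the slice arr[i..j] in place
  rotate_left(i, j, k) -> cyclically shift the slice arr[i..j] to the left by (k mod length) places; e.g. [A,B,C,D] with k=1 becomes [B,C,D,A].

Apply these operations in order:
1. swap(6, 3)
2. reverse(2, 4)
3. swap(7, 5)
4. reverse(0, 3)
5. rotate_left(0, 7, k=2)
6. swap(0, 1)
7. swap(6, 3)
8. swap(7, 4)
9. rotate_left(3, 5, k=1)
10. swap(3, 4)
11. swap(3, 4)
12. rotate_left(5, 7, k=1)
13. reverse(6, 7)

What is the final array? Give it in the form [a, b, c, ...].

After 1 (swap(6, 3)): [F, C, E, D, A, G, H, B]
After 2 (reverse(2, 4)): [F, C, A, D, E, G, H, B]
After 3 (swap(7, 5)): [F, C, A, D, E, B, H, G]
After 4 (reverse(0, 3)): [D, A, C, F, E, B, H, G]
After 5 (rotate_left(0, 7, k=2)): [C, F, E, B, H, G, D, A]
After 6 (swap(0, 1)): [F, C, E, B, H, G, D, A]
After 7 (swap(6, 3)): [F, C, E, D, H, G, B, A]
After 8 (swap(7, 4)): [F, C, E, D, A, G, B, H]
After 9 (rotate_left(3, 5, k=1)): [F, C, E, A, G, D, B, H]
After 10 (swap(3, 4)): [F, C, E, G, A, D, B, H]
After 11 (swap(3, 4)): [F, C, E, A, G, D, B, H]
After 12 (rotate_left(5, 7, k=1)): [F, C, E, A, G, B, H, D]
After 13 (reverse(6, 7)): [F, C, E, A, G, B, D, H]

Answer: [F, C, E, A, G, B, D, H]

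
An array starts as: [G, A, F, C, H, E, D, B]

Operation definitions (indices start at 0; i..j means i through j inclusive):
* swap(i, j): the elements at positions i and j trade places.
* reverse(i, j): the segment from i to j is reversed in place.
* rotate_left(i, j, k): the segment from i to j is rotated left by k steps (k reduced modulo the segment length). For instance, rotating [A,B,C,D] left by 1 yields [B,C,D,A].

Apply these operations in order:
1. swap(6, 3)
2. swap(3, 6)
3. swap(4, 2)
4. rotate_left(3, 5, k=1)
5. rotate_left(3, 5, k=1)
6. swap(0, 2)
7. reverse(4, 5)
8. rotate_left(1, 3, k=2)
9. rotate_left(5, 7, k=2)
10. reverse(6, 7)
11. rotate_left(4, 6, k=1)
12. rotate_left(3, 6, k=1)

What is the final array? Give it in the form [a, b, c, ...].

Answer: [H, E, A, B, D, F, G, C]

Derivation:
After 1 (swap(6, 3)): [G, A, F, D, H, E, C, B]
After 2 (swap(3, 6)): [G, A, F, C, H, E, D, B]
After 3 (swap(4, 2)): [G, A, H, C, F, E, D, B]
After 4 (rotate_left(3, 5, k=1)): [G, A, H, F, E, C, D, B]
After 5 (rotate_left(3, 5, k=1)): [G, A, H, E, C, F, D, B]
After 6 (swap(0, 2)): [H, A, G, E, C, F, D, B]
After 7 (reverse(4, 5)): [H, A, G, E, F, C, D, B]
After 8 (rotate_left(1, 3, k=2)): [H, E, A, G, F, C, D, B]
After 9 (rotate_left(5, 7, k=2)): [H, E, A, G, F, B, C, D]
After 10 (reverse(6, 7)): [H, E, A, G, F, B, D, C]
After 11 (rotate_left(4, 6, k=1)): [H, E, A, G, B, D, F, C]
After 12 (rotate_left(3, 6, k=1)): [H, E, A, B, D, F, G, C]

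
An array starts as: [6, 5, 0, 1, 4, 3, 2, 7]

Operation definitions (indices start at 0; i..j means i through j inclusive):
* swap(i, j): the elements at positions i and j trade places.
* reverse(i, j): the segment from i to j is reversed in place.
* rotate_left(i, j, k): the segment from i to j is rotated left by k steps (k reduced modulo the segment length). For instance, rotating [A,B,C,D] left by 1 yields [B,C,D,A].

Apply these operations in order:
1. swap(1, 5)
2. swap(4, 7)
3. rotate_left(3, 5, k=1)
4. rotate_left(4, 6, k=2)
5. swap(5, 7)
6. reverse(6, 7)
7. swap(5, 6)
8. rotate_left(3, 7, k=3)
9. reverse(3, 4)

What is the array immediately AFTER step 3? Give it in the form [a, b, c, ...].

Answer: [6, 3, 0, 7, 5, 1, 2, 4]

Derivation:
After 1 (swap(1, 5)): [6, 3, 0, 1, 4, 5, 2, 7]
After 2 (swap(4, 7)): [6, 3, 0, 1, 7, 5, 2, 4]
After 3 (rotate_left(3, 5, k=1)): [6, 3, 0, 7, 5, 1, 2, 4]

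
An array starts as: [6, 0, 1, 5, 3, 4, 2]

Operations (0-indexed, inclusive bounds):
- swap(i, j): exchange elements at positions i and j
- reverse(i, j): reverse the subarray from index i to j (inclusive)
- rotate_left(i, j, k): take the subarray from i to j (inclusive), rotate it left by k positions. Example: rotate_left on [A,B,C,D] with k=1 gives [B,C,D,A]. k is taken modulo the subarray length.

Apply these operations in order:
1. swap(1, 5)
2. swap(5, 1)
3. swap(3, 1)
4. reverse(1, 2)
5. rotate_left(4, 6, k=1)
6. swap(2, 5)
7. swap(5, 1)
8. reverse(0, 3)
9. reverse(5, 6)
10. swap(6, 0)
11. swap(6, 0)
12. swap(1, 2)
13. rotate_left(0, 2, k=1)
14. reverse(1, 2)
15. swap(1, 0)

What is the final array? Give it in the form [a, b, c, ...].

After 1 (swap(1, 5)): [6, 4, 1, 5, 3, 0, 2]
After 2 (swap(5, 1)): [6, 0, 1, 5, 3, 4, 2]
After 3 (swap(3, 1)): [6, 5, 1, 0, 3, 4, 2]
After 4 (reverse(1, 2)): [6, 1, 5, 0, 3, 4, 2]
After 5 (rotate_left(4, 6, k=1)): [6, 1, 5, 0, 4, 2, 3]
After 6 (swap(2, 5)): [6, 1, 2, 0, 4, 5, 3]
After 7 (swap(5, 1)): [6, 5, 2, 0, 4, 1, 3]
After 8 (reverse(0, 3)): [0, 2, 5, 6, 4, 1, 3]
After 9 (reverse(5, 6)): [0, 2, 5, 6, 4, 3, 1]
After 10 (swap(6, 0)): [1, 2, 5, 6, 4, 3, 0]
After 11 (swap(6, 0)): [0, 2, 5, 6, 4, 3, 1]
After 12 (swap(1, 2)): [0, 5, 2, 6, 4, 3, 1]
After 13 (rotate_left(0, 2, k=1)): [5, 2, 0, 6, 4, 3, 1]
After 14 (reverse(1, 2)): [5, 0, 2, 6, 4, 3, 1]
After 15 (swap(1, 0)): [0, 5, 2, 6, 4, 3, 1]

Answer: [0, 5, 2, 6, 4, 3, 1]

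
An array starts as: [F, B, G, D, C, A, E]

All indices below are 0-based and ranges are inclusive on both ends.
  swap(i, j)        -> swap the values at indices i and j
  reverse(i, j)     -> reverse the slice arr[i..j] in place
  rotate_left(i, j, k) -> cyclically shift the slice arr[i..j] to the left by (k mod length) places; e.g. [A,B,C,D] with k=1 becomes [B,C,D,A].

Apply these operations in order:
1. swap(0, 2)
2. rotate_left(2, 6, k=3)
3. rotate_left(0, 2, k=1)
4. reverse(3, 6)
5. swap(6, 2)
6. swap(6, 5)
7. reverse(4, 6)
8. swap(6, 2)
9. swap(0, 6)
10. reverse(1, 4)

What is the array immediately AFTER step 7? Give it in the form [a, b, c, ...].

After 1 (swap(0, 2)): [G, B, F, D, C, A, E]
After 2 (rotate_left(2, 6, k=3)): [G, B, A, E, F, D, C]
After 3 (rotate_left(0, 2, k=1)): [B, A, G, E, F, D, C]
After 4 (reverse(3, 6)): [B, A, G, C, D, F, E]
After 5 (swap(6, 2)): [B, A, E, C, D, F, G]
After 6 (swap(6, 5)): [B, A, E, C, D, G, F]
After 7 (reverse(4, 6)): [B, A, E, C, F, G, D]

Answer: [B, A, E, C, F, G, D]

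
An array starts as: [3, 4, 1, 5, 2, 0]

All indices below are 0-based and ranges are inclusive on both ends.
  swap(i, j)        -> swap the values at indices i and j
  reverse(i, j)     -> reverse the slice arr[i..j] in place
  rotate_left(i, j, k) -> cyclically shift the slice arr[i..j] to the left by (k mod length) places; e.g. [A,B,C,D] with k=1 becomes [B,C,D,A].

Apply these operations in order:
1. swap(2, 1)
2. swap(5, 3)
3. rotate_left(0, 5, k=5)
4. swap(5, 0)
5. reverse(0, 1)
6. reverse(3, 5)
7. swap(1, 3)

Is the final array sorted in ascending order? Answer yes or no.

After 1 (swap(2, 1)): [3, 1, 4, 5, 2, 0]
After 2 (swap(5, 3)): [3, 1, 4, 0, 2, 5]
After 3 (rotate_left(0, 5, k=5)): [5, 3, 1, 4, 0, 2]
After 4 (swap(5, 0)): [2, 3, 1, 4, 0, 5]
After 5 (reverse(0, 1)): [3, 2, 1, 4, 0, 5]
After 6 (reverse(3, 5)): [3, 2, 1, 5, 0, 4]
After 7 (swap(1, 3)): [3, 5, 1, 2, 0, 4]

Answer: no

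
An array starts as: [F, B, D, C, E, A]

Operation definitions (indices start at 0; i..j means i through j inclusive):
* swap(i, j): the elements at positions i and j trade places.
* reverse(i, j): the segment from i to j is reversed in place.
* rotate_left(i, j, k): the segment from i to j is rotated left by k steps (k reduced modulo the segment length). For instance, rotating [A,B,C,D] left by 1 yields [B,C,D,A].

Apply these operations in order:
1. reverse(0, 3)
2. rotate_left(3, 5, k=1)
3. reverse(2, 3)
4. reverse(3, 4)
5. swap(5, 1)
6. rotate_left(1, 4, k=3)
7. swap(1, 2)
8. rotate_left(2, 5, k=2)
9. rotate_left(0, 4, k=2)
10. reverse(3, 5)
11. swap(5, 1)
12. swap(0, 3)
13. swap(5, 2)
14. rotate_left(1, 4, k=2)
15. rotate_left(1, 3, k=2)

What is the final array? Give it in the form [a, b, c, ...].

Answer: [E, C, A, F, D, B]

Derivation:
After 1 (reverse(0, 3)): [C, D, B, F, E, A]
After 2 (rotate_left(3, 5, k=1)): [C, D, B, E, A, F]
After 3 (reverse(2, 3)): [C, D, E, B, A, F]
After 4 (reverse(3, 4)): [C, D, E, A, B, F]
After 5 (swap(5, 1)): [C, F, E, A, B, D]
After 6 (rotate_left(1, 4, k=3)): [C, B, F, E, A, D]
After 7 (swap(1, 2)): [C, F, B, E, A, D]
After 8 (rotate_left(2, 5, k=2)): [C, F, A, D, B, E]
After 9 (rotate_left(0, 4, k=2)): [A, D, B, C, F, E]
After 10 (reverse(3, 5)): [A, D, B, E, F, C]
After 11 (swap(5, 1)): [A, C, B, E, F, D]
After 12 (swap(0, 3)): [E, C, B, A, F, D]
After 13 (swap(5, 2)): [E, C, D, A, F, B]
After 14 (rotate_left(1, 4, k=2)): [E, A, F, C, D, B]
After 15 (rotate_left(1, 3, k=2)): [E, C, A, F, D, B]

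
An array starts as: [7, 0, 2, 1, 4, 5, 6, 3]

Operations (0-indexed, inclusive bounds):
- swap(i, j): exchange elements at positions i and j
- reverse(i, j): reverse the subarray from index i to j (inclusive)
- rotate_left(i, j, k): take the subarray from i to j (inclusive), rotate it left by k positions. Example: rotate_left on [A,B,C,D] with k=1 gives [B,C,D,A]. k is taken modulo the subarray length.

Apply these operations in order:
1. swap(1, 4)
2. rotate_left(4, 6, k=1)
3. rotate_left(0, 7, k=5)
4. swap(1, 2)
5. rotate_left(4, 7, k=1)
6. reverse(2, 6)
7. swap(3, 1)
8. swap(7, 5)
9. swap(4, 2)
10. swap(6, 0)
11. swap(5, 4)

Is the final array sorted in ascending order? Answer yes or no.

Answer: yes

Derivation:
After 1 (swap(1, 4)): [7, 4, 2, 1, 0, 5, 6, 3]
After 2 (rotate_left(4, 6, k=1)): [7, 4, 2, 1, 5, 6, 0, 3]
After 3 (rotate_left(0, 7, k=5)): [6, 0, 3, 7, 4, 2, 1, 5]
After 4 (swap(1, 2)): [6, 3, 0, 7, 4, 2, 1, 5]
After 5 (rotate_left(4, 7, k=1)): [6, 3, 0, 7, 2, 1, 5, 4]
After 6 (reverse(2, 6)): [6, 3, 5, 1, 2, 7, 0, 4]
After 7 (swap(3, 1)): [6, 1, 5, 3, 2, 7, 0, 4]
After 8 (swap(7, 5)): [6, 1, 5, 3, 2, 4, 0, 7]
After 9 (swap(4, 2)): [6, 1, 2, 3, 5, 4, 0, 7]
After 10 (swap(6, 0)): [0, 1, 2, 3, 5, 4, 6, 7]
After 11 (swap(5, 4)): [0, 1, 2, 3, 4, 5, 6, 7]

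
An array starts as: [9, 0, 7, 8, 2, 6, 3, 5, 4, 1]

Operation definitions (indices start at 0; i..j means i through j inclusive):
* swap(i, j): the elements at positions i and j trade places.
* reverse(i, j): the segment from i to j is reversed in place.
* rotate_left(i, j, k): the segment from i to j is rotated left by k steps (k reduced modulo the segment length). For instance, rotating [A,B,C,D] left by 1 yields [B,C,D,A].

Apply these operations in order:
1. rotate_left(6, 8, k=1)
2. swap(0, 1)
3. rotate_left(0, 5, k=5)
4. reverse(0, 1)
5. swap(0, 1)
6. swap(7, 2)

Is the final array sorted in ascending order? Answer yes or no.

After 1 (rotate_left(6, 8, k=1)): [9, 0, 7, 8, 2, 6, 5, 4, 3, 1]
After 2 (swap(0, 1)): [0, 9, 7, 8, 2, 6, 5, 4, 3, 1]
After 3 (rotate_left(0, 5, k=5)): [6, 0, 9, 7, 8, 2, 5, 4, 3, 1]
After 4 (reverse(0, 1)): [0, 6, 9, 7, 8, 2, 5, 4, 3, 1]
After 5 (swap(0, 1)): [6, 0, 9, 7, 8, 2, 5, 4, 3, 1]
After 6 (swap(7, 2)): [6, 0, 4, 7, 8, 2, 5, 9, 3, 1]

Answer: no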